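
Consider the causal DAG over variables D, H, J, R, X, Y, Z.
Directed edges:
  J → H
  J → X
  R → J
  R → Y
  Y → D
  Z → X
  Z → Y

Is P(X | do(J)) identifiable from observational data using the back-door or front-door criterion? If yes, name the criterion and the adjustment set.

P(X|do(J)): backdoor, adjust for ∅.

desc(J)\{J}={H,X}; candidates ⊆ {D,R,Y,Z}.
∅: J⊥X given ∅ in G with J→· removed — back-door holds.
P(X|do(J)) = P(X|J) — no adjustment needed.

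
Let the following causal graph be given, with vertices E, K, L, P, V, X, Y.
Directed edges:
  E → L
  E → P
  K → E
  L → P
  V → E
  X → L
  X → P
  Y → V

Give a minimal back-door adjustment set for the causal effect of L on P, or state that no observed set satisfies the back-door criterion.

desc(L)\{L}={P}; candidates ⊆ {E,K,V,X,Y}.
size 0: {}; under {} L still reaches {E,K,P,V,X,Y} ∋ P.
size 1: {E}, {K}, {V} …(+2); under {E} L still reaches {P,X} ∋ P.
{E,X}: L⊥P given {E,X} in G with L→· removed — back-door holds.

L→P: minimal back-door set {E, X}.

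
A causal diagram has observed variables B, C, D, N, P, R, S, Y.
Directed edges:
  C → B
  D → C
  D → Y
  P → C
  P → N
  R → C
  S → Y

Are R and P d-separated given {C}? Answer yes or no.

Bayes-Ball from R | {C} reaches {D,N,P,Y}.
P ∈ reach(R|{C}) ⇒ R ⊥̸ P | {C}.

No — R and P are d-connected given {C}.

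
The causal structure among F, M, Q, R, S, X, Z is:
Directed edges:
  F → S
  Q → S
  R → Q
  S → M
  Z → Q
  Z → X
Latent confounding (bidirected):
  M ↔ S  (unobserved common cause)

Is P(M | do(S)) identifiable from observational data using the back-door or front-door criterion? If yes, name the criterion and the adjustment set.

P(M|do(S)): not identifiable (no BD/FD set).

desc(S)\{S}={M}; candidates ⊆ {F,Q,R,X,Z}.
S↔M: latent back-door arc(s) into S.
size 0: {}; under {} S still reaches {F,M,Q,R,X,Z} ∋ M.
size 1: {F}, {Q}, {R} …(+2); under {F} S still reaches {M,Q,R,X,Z} ∋ M.
size 2: {F,Q}, {F,R}, {F,X} …(+7); under {F,Q} S still reaches {M} ∋ M.
S↔M cannot be blocked by any observed set — no back-door set.
No mediator lies on a directed S→…→M path.
Neither criterion identifies P(M|do(S)) in this graph.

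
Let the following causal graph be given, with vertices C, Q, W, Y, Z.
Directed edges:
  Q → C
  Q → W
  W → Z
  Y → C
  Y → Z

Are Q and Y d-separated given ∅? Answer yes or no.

Yes — Q ⊥ Y | ∅.

Bayes-Ball from Q | ∅ reaches {C,W,Z}.
Y ∉ reach(Q|∅) ⇒ Q ⊥ Y | ∅.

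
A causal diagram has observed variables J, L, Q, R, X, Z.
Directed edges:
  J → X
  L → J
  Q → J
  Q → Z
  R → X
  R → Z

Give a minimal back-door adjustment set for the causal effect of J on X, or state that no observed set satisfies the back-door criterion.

J→X: minimal back-door set ∅.

desc(J)\{J}={X}; candidates ⊆ {L,Q,R,Z}.
∅: J⊥X given ∅ in G with J→· removed — back-door holds.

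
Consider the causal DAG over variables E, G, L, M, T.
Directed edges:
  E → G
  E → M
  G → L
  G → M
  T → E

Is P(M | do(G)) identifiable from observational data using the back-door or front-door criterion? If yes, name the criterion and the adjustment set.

desc(G)\{G}={L,M}; candidates ⊆ {E,T}.
size 0: {}; under {} G still reaches {E,M,T} ∋ M.
{E}: G⊥M given {E} in G with G→· removed — back-door holds.
P(M|do(G)) = Σ_{E} P(M|G,E)·P(E).

P(M|do(G)): backdoor, adjust for {E}.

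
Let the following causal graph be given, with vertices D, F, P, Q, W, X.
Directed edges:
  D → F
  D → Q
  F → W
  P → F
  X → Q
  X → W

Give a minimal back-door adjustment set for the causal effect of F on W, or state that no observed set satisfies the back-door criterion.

F→W: minimal back-door set ∅.

desc(F)\{F}={W}; candidates ⊆ {D,P,Q,X}.
∅: F⊥W given ∅ in G with F→· removed — back-door holds.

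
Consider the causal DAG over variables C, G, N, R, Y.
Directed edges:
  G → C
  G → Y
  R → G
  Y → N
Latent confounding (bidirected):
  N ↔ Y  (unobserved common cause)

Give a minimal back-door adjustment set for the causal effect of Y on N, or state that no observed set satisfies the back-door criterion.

Y→N: no observed back-door set.

desc(Y)\{Y}={N}; candidates ⊆ {C,G,R}.
Y↔N: latent back-door arc(s) into Y.
size 0: {}; under {} Y still reaches {C,G,N,R} ∋ N.
size 1: {C}, {G}, {R}; under {C} Y still reaches {G,N,R} ∋ N.
size 2: {C,G}, {C,R}, {G,R}; under {C,G} Y still reaches {N} ∋ N.
Y↔N cannot be blocked by any observed set — no back-door set.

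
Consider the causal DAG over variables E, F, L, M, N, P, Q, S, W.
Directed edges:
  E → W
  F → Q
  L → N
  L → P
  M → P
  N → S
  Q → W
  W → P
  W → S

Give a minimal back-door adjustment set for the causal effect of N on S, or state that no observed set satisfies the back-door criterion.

N→S: minimal back-door set ∅.

desc(N)\{N}={S}; candidates ⊆ {E,F,L,M,P,Q,W}.
∅: N⊥S given ∅ in G with N→· removed — back-door holds.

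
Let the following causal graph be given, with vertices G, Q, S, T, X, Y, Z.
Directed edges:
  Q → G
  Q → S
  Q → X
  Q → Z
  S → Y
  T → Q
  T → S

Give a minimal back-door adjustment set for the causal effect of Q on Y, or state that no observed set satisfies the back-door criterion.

desc(Q)\{Q}={G,S,X,Y,Z}; candidates ⊆ {T}.
size 0: {}; under {} Q still reaches {S,T,Y} ∋ Y.
{T}: Q⊥Y given {T} in G with Q→· removed — back-door holds.

Q→Y: minimal back-door set {T}.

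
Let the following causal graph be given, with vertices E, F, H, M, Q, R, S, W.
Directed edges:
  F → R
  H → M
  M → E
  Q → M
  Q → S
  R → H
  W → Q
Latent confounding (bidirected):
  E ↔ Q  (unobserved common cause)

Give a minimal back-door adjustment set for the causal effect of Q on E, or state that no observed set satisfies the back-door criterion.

Q→E: no observed back-door set.

desc(Q)\{Q}={E,M,S}; candidates ⊆ {F,H,R,W}.
Q↔E: latent back-door arc(s) into Q.
size 0: {}; under {} Q still reaches {E,W} ∋ E.
size 1: {F}, {H}, {R} …(+1); under {F} Q still reaches {E,W} ∋ E.
size 2: {F,H}, {F,R}, {F,W} …(+3); under {F,H} Q still reaches {E,W} ∋ E.
Q↔E cannot be blocked by any observed set — no back-door set.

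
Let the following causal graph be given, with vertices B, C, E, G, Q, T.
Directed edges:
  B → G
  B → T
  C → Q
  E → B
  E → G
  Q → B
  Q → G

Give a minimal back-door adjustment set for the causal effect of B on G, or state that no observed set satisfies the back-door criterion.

desc(B)\{B}={G,T}; candidates ⊆ {C,E,Q}.
size 0: {}; under {} B still reaches {C,E,G,Q} ∋ G.
size 1: {C}, {E}, {Q}; under {C} B still reaches {E,G,Q} ∋ G.
{E,Q}: B⊥G given {E,Q} in G with B→· removed — back-door holds.

B→G: minimal back-door set {E, Q}.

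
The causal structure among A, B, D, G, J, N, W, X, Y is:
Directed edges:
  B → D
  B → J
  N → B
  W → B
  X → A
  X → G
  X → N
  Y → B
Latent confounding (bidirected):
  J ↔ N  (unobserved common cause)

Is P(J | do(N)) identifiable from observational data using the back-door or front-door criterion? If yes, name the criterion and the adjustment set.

desc(N)\{N}={B,D,J}; candidates ⊆ {A,G,W,X,Y}.
N↔J: latent back-door arc(s) into N.
size 0: {}; under {} N still reaches {A,G,J,X} ∋ J.
size 1: {A}, {G}, {W} …(+2); under {A} N still reaches {G,J,X} ∋ J.
size 2: {A,G}, {A,W}, {A,X} …(+7); under {A,G} N still reaches {J,X} ∋ J.
N↔J cannot be blocked by any observed set — no back-door set.
{B}: (i) intercepts every directed N→J path; (ii) no back-door N→{B}; (iii) {N} blocks every back-door {B}→J. Front-door holds.
P(J|do(N)) = Σ_{B} P(B|N) Σ_{N'} P(J|B,N')P(N').

P(J|do(N)): frontdoor, adjust for {B}.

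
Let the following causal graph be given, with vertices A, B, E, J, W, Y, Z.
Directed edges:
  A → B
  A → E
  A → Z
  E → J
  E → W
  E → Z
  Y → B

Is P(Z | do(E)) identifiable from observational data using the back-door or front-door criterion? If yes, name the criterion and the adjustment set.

desc(E)\{E}={J,W,Z}; candidates ⊆ {A,B,Y}.
size 0: {}; under {} E still reaches {A,B,Z} ∋ Z.
{A}: E⊥Z given {A} in G with E→· removed — back-door holds.
P(Z|do(E)) = Σ_{A} P(Z|E,A)·P(A).

P(Z|do(E)): backdoor, adjust for {A}.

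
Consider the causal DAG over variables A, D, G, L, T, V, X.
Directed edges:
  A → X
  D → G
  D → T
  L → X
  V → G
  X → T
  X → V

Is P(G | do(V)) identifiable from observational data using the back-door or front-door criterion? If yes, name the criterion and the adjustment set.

P(G|do(V)): backdoor, adjust for ∅.

desc(V)\{V}={G}; candidates ⊆ {A,D,L,T,X}.
∅: V⊥G given ∅ in G with V→· removed — back-door holds.
P(G|do(V)) = P(G|V) — no adjustment needed.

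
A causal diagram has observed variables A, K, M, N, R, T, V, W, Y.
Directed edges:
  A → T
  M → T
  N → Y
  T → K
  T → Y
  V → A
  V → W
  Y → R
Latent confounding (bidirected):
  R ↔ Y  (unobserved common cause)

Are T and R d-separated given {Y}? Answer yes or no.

Bayes-Ball from T | {Y} reaches {A,K,M,N,R,V,W}.
R ∈ reach(T|{Y}) ⇒ T ⊥̸ R | {Y}.

No — T and R are d-connected given {Y}.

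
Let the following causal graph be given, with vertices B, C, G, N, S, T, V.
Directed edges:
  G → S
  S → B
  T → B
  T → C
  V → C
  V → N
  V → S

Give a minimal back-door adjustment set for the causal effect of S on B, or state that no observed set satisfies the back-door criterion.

desc(S)\{S}={B}; candidates ⊆ {C,G,N,T,V}.
∅: S⊥B given ∅ in G with S→· removed — back-door holds.

S→B: minimal back-door set ∅.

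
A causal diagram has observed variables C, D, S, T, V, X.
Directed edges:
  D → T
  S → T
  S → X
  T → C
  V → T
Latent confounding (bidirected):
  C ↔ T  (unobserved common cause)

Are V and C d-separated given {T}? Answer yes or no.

No — V and C are d-connected given {T}.

Bayes-Ball from V | {T} reaches {C,D,S,X}.
C ∈ reach(V|{T}) ⇒ V ⊥̸ C | {T}.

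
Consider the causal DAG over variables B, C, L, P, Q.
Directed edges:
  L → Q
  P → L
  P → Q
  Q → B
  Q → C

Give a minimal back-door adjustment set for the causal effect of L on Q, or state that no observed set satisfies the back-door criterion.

L→Q: minimal back-door set {P}.

desc(L)\{L}={B,C,Q}; candidates ⊆ {P}.
size 0: {}; under {} L still reaches {B,C,P,Q} ∋ Q.
{P}: L⊥Q given {P} in G with L→· removed — back-door holds.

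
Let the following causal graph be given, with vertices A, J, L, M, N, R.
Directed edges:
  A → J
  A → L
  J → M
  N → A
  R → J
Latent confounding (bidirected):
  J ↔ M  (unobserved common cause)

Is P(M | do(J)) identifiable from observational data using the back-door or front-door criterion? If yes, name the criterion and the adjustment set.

desc(J)\{J}={M}; candidates ⊆ {A,L,N,R}.
J↔M: latent back-door arc(s) into J.
size 0: {}; under {} J still reaches {A,L,M,N,R} ∋ M.
size 1: {A}, {L}, {N} …(+1); under {A} J still reaches {M,R} ∋ M.
size 2: {A,L}, {A,N}, {A,R} …(+3); under {A,L} J still reaches {M,R} ∋ M.
J↔M cannot be blocked by any observed set — no back-door set.
No mediator lies on a directed J→…→M path.
Neither criterion identifies P(M|do(J)) in this graph.

P(M|do(J)): not identifiable (no BD/FD set).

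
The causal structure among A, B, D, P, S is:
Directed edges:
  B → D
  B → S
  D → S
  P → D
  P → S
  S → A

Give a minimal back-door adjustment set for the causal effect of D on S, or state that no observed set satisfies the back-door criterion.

D→S: minimal back-door set {B, P}.

desc(D)\{D}={A,S}; candidates ⊆ {B,P}.
size 0: {}; under {} D still reaches {A,B,P,S} ∋ S.
size 1: {B}, {P}; under {B} D still reaches {A,P,S} ∋ S.
{B,P}: D⊥S given {B,P} in G with D→· removed — back-door holds.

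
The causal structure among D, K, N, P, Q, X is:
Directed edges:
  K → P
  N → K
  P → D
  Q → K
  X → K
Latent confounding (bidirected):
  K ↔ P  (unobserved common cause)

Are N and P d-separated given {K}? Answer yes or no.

No — N and P are d-connected given {K}.

Bayes-Ball from N | {K} reaches {D,P,Q,X}.
P ∈ reach(N|{K}) ⇒ N ⊥̸ P | {K}.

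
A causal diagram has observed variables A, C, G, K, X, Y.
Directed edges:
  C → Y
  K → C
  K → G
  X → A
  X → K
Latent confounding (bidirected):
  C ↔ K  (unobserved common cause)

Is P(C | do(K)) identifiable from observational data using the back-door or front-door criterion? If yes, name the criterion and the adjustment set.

P(C|do(K)): not identifiable (no BD/FD set).

desc(K)\{K}={C,G,Y}; candidates ⊆ {A,X}.
K↔C: latent back-door arc(s) into K.
size 0: {}; under {} K still reaches {A,C,X,Y} ∋ C.
size 1: {A}, {X}; under {A} K still reaches {C,X,Y} ∋ C.
size 2: {A,X}; under {A,X} K still reaches {C,Y} ∋ C.
K↔C cannot be blocked by any observed set — no back-door set.
No mediator lies on a directed K→…→C path.
Neither criterion identifies P(C|do(K)) in this graph.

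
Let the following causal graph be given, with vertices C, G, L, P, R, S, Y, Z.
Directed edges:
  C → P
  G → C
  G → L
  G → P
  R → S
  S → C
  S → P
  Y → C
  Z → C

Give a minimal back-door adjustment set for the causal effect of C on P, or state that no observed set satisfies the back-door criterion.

desc(C)\{C}={P}; candidates ⊆ {G,L,R,S,Y,Z}.
size 0: {}; under {} C still reaches {G,L,P,R,S,Y,Z} ∋ P.
size 1: {G}, {L}, {R} …(+3); under {G} C still reaches {P,R,S,Y,Z} ∋ P.
{G,S}: C⊥P given {G,S} in G with C→· removed — back-door holds.

C→P: minimal back-door set {G, S}.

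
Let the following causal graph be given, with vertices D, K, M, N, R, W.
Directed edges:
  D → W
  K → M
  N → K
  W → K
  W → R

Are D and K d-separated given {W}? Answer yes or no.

Bayes-Ball from D | {W} reaches ∅.
K ∉ reach(D|{W}) ⇒ D ⊥ K | {W}.

Yes — D ⊥ K | {W}.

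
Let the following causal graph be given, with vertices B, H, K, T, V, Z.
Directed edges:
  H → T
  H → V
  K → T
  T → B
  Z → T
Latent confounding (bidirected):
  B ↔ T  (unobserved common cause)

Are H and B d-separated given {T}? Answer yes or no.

No — H and B are d-connected given {T}.

Bayes-Ball from H | {T} reaches {B,K,V,Z}.
B ∈ reach(H|{T}) ⇒ H ⊥̸ B | {T}.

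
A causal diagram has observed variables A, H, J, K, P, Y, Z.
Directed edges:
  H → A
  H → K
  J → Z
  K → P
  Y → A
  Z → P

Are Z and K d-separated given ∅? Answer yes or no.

Bayes-Ball from Z | ∅ reaches {J,P}.
K ∉ reach(Z|∅) ⇒ Z ⊥ K | ∅.

Yes — Z ⊥ K | ∅.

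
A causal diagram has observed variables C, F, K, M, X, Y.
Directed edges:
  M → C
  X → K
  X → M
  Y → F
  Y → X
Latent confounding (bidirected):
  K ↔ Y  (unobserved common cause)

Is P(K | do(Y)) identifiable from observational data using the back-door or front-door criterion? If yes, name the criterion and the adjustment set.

P(K|do(Y)): frontdoor, adjust for {X}.

desc(Y)\{Y}={C,F,K,M,X}; candidates ⊆ {—}.
Y↔K: latent back-door arc(s) into Y.
size 0: {}; under {} Y still reaches {K} ∋ K.
Y↔K cannot be blocked by any observed set — no back-door set.
{X}: (i) intercepts every directed Y→K path; (ii) no back-door Y→{X}; (iii) {Y} blocks every back-door {X}→K. Front-door holds.
P(K|do(Y)) = Σ_{X} P(X|Y) Σ_{Y'} P(K|X,Y')P(Y').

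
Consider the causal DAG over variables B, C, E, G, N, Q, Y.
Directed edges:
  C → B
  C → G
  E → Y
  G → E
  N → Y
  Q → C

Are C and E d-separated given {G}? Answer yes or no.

Bayes-Ball from C | {G} reaches {B,Q}.
E ∉ reach(C|{G}) ⇒ C ⊥ E | {G}.

Yes — C ⊥ E | {G}.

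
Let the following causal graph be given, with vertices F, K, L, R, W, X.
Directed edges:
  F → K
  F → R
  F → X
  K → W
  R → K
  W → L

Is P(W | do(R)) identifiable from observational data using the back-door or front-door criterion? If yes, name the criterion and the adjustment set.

P(W|do(R)): backdoor, adjust for {F}.

desc(R)\{R}={K,L,W}; candidates ⊆ {F,X}.
size 0: {}; under {} R still reaches {F,K,L,W,X} ∋ W.
{F}: R⊥W given {F} in G with R→· removed — back-door holds.
P(W|do(R)) = Σ_{F} P(W|R,F)·P(F).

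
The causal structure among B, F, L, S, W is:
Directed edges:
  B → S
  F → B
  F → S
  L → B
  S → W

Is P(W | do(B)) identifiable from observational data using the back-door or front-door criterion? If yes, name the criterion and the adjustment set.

P(W|do(B)): backdoor, adjust for {F}.

desc(B)\{B}={S,W}; candidates ⊆ {F,L}.
size 0: {}; under {} B still reaches {F,L,S,W} ∋ W.
{F}: B⊥W given {F} in G with B→· removed — back-door holds.
P(W|do(B)) = Σ_{F} P(W|B,F)·P(F).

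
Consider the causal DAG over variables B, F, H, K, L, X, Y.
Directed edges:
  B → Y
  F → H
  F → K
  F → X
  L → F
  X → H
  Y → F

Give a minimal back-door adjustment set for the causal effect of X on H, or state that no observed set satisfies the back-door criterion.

desc(X)\{X}={H}; candidates ⊆ {B,F,K,L,Y}.
size 0: {}; under {} X still reaches {B,F,H,K,L,Y} ∋ H.
{F}: X⊥H given {F} in G with X→· removed — back-door holds.

X→H: minimal back-door set {F}.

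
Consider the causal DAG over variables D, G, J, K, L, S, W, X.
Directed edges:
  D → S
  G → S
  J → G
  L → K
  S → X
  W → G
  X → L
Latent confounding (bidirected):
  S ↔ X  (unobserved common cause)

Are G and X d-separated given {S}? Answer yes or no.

Bayes-Ball from G | {S} reaches {D,J,K,L,W,X}.
X ∈ reach(G|{S}) ⇒ G ⊥̸ X | {S}.

No — G and X are d-connected given {S}.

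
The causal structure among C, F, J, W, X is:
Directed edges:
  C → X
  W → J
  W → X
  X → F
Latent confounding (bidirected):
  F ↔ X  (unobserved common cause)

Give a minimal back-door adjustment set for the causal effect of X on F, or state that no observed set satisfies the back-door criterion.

X→F: no observed back-door set.

desc(X)\{X}={F}; candidates ⊆ {C,J,W}.
X↔F: latent back-door arc(s) into X.
size 0: {}; under {} X still reaches {C,F,J,W} ∋ F.
size 1: {C}, {J}, {W}; under {C} X still reaches {F,J,W} ∋ F.
size 2: {C,J}, {C,W}, {J,W}; under {C,J} X still reaches {F,W} ∋ F.
X↔F cannot be blocked by any observed set — no back-door set.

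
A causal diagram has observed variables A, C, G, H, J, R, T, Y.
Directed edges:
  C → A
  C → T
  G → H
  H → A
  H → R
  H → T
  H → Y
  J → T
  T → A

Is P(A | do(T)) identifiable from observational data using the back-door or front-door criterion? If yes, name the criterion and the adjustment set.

P(A|do(T)): backdoor, adjust for {C, H}.

desc(T)\{T}={A}; candidates ⊆ {C,G,H,J,R,Y}.
size 0: {}; under {} T still reaches {A,C,G,H,J,R,Y} ∋ A.
size 1: {C}, {G}, {H} …(+3); under {C} T still reaches {A,G,H,J,R,Y} ∋ A.
{C,H}: T⊥A given {C,H} in G with T→· removed — back-door holds.
P(A|do(T)) = Σ_{C,H} P(A|T,C,H)·P(C,H).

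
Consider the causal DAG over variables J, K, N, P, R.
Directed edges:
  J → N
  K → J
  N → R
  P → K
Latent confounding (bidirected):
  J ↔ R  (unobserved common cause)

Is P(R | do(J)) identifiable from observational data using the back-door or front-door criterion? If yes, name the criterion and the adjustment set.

P(R|do(J)): frontdoor, adjust for {N}.

desc(J)\{J}={N,R}; candidates ⊆ {K,P}.
J↔R: latent back-door arc(s) into J.
size 0: {}; under {} J still reaches {K,P,R} ∋ R.
size 1: {K}, {P}; under {K} J still reaches {R} ∋ R.
size 2: {K,P}; under {K,P} J still reaches {R} ∋ R.
J↔R cannot be blocked by any observed set — no back-door set.
{N}: (i) intercepts every directed J→R path; (ii) no back-door J→{N}; (iii) {J} blocks every back-door {N}→R. Front-door holds.
P(R|do(J)) = Σ_{N} P(N|J) Σ_{J'} P(R|N,J')P(J').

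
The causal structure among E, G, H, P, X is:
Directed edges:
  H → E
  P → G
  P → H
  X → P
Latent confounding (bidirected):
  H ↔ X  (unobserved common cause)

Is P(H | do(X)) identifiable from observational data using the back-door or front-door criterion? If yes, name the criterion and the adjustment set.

desc(X)\{X}={E,G,H,P}; candidates ⊆ {—}.
X↔H: latent back-door arc(s) into X.
size 0: {}; under {} X still reaches {E,H} ∋ H.
X↔H cannot be blocked by any observed set — no back-door set.
{P}: (i) intercepts every directed X→H path; (ii) no back-door X→{P}; (iii) {X} blocks every back-door {P}→H. Front-door holds.
P(H|do(X)) = Σ_{P} P(P|X) Σ_{X'} P(H|P,X')P(X').

P(H|do(X)): frontdoor, adjust for {P}.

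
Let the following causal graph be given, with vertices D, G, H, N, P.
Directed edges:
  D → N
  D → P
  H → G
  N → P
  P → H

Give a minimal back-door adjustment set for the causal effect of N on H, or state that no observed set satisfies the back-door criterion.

N→H: minimal back-door set {D}.

desc(N)\{N}={G,H,P}; candidates ⊆ {D}.
size 0: {}; under {} N still reaches {D,G,H,P} ∋ H.
{D}: N⊥H given {D} in G with N→· removed — back-door holds.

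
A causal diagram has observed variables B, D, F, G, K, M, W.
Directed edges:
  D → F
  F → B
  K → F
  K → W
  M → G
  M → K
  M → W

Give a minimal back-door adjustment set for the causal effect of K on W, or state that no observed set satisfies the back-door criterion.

K→W: minimal back-door set {M}.

desc(K)\{K}={B,F,W}; candidates ⊆ {D,G,M}.
size 0: {}; under {} K still reaches {G,M,W} ∋ W.
{M}: K⊥W given {M} in G with K→· removed — back-door holds.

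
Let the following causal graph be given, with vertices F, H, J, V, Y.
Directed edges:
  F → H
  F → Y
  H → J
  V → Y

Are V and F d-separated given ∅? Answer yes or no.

Bayes-Ball from V | ∅ reaches {Y}.
F ∉ reach(V|∅) ⇒ V ⊥ F | ∅.

Yes — V ⊥ F | ∅.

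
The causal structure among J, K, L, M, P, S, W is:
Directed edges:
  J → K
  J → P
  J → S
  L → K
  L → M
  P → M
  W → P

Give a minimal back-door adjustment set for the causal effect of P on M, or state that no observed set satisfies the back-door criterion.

P→M: minimal back-door set ∅.

desc(P)\{P}={M}; candidates ⊆ {J,K,L,S,W}.
∅: P⊥M given ∅ in G with P→· removed — back-door holds.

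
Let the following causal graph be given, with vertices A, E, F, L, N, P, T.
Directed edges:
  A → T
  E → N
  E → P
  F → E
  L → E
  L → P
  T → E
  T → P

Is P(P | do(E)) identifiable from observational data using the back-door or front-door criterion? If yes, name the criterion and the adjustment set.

desc(E)\{E}={N,P}; candidates ⊆ {A,F,L,T}.
size 0: {}; under {} E still reaches {A,F,L,P,T} ∋ P.
size 1: {A}, {F}, {L} …(+1); under {A} E still reaches {F,L,P,T} ∋ P.
{L,T}: E⊥P given {L,T} in G with E→· removed — back-door holds.
P(P|do(E)) = Σ_{L,T} P(P|E,L,T)·P(L,T).

P(P|do(E)): backdoor, adjust for {L, T}.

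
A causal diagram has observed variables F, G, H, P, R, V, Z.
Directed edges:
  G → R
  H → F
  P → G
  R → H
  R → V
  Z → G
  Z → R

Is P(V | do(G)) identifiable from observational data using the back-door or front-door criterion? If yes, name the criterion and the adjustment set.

desc(G)\{G}={F,H,R,V}; candidates ⊆ {P,Z}.
size 0: {}; under {} G still reaches {F,H,P,R,V,Z} ∋ V.
{Z}: G⊥V given {Z} in G with G→· removed — back-door holds.
P(V|do(G)) = Σ_{Z} P(V|G,Z)·P(Z).

P(V|do(G)): backdoor, adjust for {Z}.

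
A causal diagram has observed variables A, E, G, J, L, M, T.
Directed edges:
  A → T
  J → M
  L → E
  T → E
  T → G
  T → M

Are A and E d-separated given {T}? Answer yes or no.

Bayes-Ball from A | {T} reaches ∅.
E ∉ reach(A|{T}) ⇒ A ⊥ E | {T}.

Yes — A ⊥ E | {T}.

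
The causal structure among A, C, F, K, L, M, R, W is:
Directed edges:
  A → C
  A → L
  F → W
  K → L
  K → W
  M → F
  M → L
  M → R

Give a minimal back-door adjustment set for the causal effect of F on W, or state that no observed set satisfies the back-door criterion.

F→W: minimal back-door set ∅.

desc(F)\{F}={W}; candidates ⊆ {A,C,K,L,M,R}.
∅: F⊥W given ∅ in G with F→· removed — back-door holds.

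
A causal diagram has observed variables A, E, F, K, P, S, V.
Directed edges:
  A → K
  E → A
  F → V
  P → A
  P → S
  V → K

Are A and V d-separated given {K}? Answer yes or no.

No — A and V are d-connected given {K}.

Bayes-Ball from A | {K} reaches {E,F,P,S,V}.
V ∈ reach(A|{K}) ⇒ A ⊥̸ V | {K}.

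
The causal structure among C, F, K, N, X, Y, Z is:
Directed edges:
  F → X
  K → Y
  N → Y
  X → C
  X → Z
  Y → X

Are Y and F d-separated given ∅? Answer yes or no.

Yes — Y ⊥ F | ∅.

Bayes-Ball from Y | ∅ reaches {C,K,N,X,Z}.
F ∉ reach(Y|∅) ⇒ Y ⊥ F | ∅.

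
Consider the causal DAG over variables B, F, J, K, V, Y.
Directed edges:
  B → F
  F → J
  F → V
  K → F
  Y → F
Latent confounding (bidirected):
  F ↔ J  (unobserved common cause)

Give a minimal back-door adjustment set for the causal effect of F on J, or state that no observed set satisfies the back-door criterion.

desc(F)\{F}={J,V}; candidates ⊆ {B,K,Y}.
F↔J: latent back-door arc(s) into F.
size 0: {}; under {} F still reaches {B,J,K,Y} ∋ J.
size 1: {B}, {K}, {Y}; under {B} F still reaches {J,K,Y} ∋ J.
size 2: {B,K}, {B,Y}, {K,Y}; under {B,K} F still reaches {J,Y} ∋ J.
F↔J cannot be blocked by any observed set — no back-door set.

F→J: no observed back-door set.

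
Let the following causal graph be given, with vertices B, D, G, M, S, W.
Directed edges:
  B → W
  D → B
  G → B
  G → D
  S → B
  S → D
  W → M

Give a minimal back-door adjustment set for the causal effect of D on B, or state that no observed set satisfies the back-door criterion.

desc(D)\{D}={B,M,W}; candidates ⊆ {G,S}.
size 0: {}; under {} D still reaches {B,G,M,S,W} ∋ B.
size 1: {G}, {S}; under {G} D still reaches {B,M,S,W} ∋ B.
{G,S}: D⊥B given {G,S} in G with D→· removed — back-door holds.

D→B: minimal back-door set {G, S}.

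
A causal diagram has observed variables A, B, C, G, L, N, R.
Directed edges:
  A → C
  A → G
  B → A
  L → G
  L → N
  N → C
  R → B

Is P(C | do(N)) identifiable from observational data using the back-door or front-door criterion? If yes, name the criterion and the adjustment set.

P(C|do(N)): backdoor, adjust for ∅.

desc(N)\{N}={C}; candidates ⊆ {A,B,G,L,R}.
∅: N⊥C given ∅ in G with N→· removed — back-door holds.
P(C|do(N)) = P(C|N) — no adjustment needed.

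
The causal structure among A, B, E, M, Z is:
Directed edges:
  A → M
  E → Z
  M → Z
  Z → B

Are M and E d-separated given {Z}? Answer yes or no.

No — M and E are d-connected given {Z}.

Bayes-Ball from M | {Z} reaches {A,E}.
E ∈ reach(M|{Z}) ⇒ M ⊥̸ E | {Z}.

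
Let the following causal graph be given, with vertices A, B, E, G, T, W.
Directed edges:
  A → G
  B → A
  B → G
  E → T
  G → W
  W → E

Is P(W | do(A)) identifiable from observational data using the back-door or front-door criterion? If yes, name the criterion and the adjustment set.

P(W|do(A)): backdoor, adjust for {B}.

desc(A)\{A}={E,G,T,W}; candidates ⊆ {B}.
size 0: {}; under {} A still reaches {B,E,G,T,W} ∋ W.
{B}: A⊥W given {B} in G with A→· removed — back-door holds.
P(W|do(A)) = Σ_{B} P(W|A,B)·P(B).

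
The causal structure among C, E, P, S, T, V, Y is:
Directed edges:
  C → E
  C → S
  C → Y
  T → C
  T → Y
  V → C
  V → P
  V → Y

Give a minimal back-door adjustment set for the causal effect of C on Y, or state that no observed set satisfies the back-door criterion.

C→Y: minimal back-door set {T, V}.

desc(C)\{C}={E,S,Y}; candidates ⊆ {P,T,V}.
size 0: {}; under {} C still reaches {P,T,V,Y} ∋ Y.
size 1: {P}, {T}, {V}; under {P} C still reaches {T,V,Y} ∋ Y.
{T,V}: C⊥Y given {T,V} in G with C→· removed — back-door holds.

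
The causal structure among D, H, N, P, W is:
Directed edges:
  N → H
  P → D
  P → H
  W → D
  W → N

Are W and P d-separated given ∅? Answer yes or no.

Bayes-Ball from W | ∅ reaches {D,H,N}.
P ∉ reach(W|∅) ⇒ W ⊥ P | ∅.

Yes — W ⊥ P | ∅.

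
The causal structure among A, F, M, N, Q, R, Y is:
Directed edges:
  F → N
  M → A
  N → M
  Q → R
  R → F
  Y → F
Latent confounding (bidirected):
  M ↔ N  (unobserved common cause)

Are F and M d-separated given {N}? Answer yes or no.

No — F and M are d-connected given {N}.

Bayes-Ball from F | {N} reaches {A,M,Q,R,Y}.
M ∈ reach(F|{N}) ⇒ F ⊥̸ M | {N}.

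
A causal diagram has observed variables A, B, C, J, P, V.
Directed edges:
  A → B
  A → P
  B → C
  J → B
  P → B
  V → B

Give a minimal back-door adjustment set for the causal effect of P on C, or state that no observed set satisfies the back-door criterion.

desc(P)\{P}={B,C}; candidates ⊆ {A,J,V}.
size 0: {}; under {} P still reaches {A,B,C} ∋ C.
{A}: P⊥C given {A} in G with P→· removed — back-door holds.

P→C: minimal back-door set {A}.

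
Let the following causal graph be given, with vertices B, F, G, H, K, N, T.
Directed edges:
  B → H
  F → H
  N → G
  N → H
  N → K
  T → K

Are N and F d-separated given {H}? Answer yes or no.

Bayes-Ball from N | {H} reaches {B,F,G,K}.
F ∈ reach(N|{H}) ⇒ N ⊥̸ F | {H}.

No — N and F are d-connected given {H}.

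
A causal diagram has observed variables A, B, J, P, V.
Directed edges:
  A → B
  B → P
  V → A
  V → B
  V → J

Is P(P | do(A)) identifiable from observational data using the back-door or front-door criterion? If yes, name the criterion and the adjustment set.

desc(A)\{A}={B,P}; candidates ⊆ {J,V}.
size 0: {}; under {} A still reaches {B,J,P,V} ∋ P.
{V}: A⊥P given {V} in G with A→· removed — back-door holds.
P(P|do(A)) = Σ_{V} P(P|A,V)·P(V).

P(P|do(A)): backdoor, adjust for {V}.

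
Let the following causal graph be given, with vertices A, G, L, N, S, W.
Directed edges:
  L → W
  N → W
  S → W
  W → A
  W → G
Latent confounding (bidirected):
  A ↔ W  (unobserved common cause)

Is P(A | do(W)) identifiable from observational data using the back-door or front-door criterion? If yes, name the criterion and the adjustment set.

P(A|do(W)): not identifiable (no BD/FD set).

desc(W)\{W}={A,G}; candidates ⊆ {L,N,S}.
W↔A: latent back-door arc(s) into W.
size 0: {}; under {} W still reaches {A,L,N,S} ∋ A.
size 1: {L}, {N}, {S}; under {L} W still reaches {A,N,S} ∋ A.
size 2: {L,N}, {L,S}, {N,S}; under {L,N} W still reaches {A,S} ∋ A.
W↔A cannot be blocked by any observed set — no back-door set.
No mediator lies on a directed W→…→A path.
Neither criterion identifies P(A|do(W)) in this graph.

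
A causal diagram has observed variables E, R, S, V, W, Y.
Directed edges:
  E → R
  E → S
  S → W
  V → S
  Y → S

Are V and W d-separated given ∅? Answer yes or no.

Bayes-Ball from V | ∅ reaches {S,W}.
W ∈ reach(V|∅) ⇒ V ⊥̸ W | ∅.

No — V and W are d-connected given ∅.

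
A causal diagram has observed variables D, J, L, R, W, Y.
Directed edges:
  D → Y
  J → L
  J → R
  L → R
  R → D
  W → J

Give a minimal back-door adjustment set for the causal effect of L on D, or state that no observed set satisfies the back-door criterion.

L→D: minimal back-door set {J}.

desc(L)\{L}={D,R,Y}; candidates ⊆ {J,W}.
size 0: {}; under {} L still reaches {D,J,R,W,Y} ∋ D.
{J}: L⊥D given {J} in G with L→· removed — back-door holds.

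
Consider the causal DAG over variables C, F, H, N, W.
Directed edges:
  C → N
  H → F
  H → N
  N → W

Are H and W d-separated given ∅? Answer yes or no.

No — H and W are d-connected given ∅.

Bayes-Ball from H | ∅ reaches {F,N,W}.
W ∈ reach(H|∅) ⇒ H ⊥̸ W | ∅.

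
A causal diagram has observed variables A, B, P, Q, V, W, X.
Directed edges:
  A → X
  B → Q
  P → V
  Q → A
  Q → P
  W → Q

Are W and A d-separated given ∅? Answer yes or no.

Bayes-Ball from W | ∅ reaches {A,P,Q,V,X}.
A ∈ reach(W|∅) ⇒ W ⊥̸ A | ∅.

No — W and A are d-connected given ∅.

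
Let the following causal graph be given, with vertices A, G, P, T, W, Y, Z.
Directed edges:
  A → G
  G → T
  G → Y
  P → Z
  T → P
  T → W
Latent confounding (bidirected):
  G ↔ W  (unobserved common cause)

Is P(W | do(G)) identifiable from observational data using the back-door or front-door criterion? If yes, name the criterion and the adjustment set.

P(W|do(G)): frontdoor, adjust for {T}.

desc(G)\{G}={P,T,W,Y,Z}; candidates ⊆ {A}.
G↔W: latent back-door arc(s) into G.
size 0: {}; under {} G still reaches {A,W} ∋ W.
size 1: {A}; under {A} G still reaches {W} ∋ W.
G↔W cannot be blocked by any observed set — no back-door set.
{T}: (i) intercepts every directed G→W path; (ii) no back-door G→{T}; (iii) {G} blocks every back-door {T}→W. Front-door holds.
P(W|do(G)) = Σ_{T} P(T|G) Σ_{G'} P(W|T,G')P(G').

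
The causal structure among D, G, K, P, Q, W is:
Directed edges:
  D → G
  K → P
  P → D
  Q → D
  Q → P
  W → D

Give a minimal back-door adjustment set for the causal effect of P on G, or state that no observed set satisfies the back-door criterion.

desc(P)\{P}={D,G}; candidates ⊆ {K,Q,W}.
size 0: {}; under {} P still reaches {D,G,K,Q} ∋ G.
{Q}: P⊥G given {Q} in G with P→· removed — back-door holds.

P→G: minimal back-door set {Q}.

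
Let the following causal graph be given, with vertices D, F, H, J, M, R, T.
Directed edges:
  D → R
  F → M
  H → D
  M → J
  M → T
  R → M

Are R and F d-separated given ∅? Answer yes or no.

Bayes-Ball from R | ∅ reaches {D,H,J,M,T}.
F ∉ reach(R|∅) ⇒ R ⊥ F | ∅.

Yes — R ⊥ F | ∅.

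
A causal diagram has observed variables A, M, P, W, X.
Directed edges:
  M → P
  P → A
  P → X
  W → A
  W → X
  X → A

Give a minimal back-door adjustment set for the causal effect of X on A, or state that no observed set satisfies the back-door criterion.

desc(X)\{X}={A}; candidates ⊆ {M,P,W}.
size 0: {}; under {} X still reaches {A,M,P,W} ∋ A.
size 1: {M}, {P}, {W}; under {M} X still reaches {A,P,W} ∋ A.
{P,W}: X⊥A given {P,W} in G with X→· removed — back-door holds.

X→A: minimal back-door set {P, W}.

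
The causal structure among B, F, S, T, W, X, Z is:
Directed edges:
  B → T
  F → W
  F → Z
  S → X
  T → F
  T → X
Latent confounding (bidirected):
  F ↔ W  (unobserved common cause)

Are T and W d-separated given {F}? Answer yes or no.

Bayes-Ball from T | {F} reaches {B,W,X}.
W ∈ reach(T|{F}) ⇒ T ⊥̸ W | {F}.

No — T and W are d-connected given {F}.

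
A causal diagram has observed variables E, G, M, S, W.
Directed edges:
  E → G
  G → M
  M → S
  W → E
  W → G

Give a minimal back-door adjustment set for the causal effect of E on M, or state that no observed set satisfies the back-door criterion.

E→M: minimal back-door set {W}.

desc(E)\{E}={G,M,S}; candidates ⊆ {W}.
size 0: {}; under {} E still reaches {G,M,S,W} ∋ M.
{W}: E⊥M given {W} in G with E→· removed — back-door holds.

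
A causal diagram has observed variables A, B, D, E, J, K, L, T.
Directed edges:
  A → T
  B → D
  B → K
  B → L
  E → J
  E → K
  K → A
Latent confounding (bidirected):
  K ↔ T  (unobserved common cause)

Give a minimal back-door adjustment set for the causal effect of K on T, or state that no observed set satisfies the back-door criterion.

desc(K)\{K}={A,T}; candidates ⊆ {B,D,E,J,L}.
K↔T: latent back-door arc(s) into K.
size 0: {}; under {} K still reaches {B,D,E,J,L,T} ∋ T.
size 1: {B}, {D}, {E} …(+2); under {B} K still reaches {E,J,T} ∋ T.
size 2: {B,D}, {B,E}, {B,J} …(+7); under {B,D} K still reaches {E,J,T} ∋ T.
K↔T cannot be blocked by any observed set — no back-door set.

K→T: no observed back-door set.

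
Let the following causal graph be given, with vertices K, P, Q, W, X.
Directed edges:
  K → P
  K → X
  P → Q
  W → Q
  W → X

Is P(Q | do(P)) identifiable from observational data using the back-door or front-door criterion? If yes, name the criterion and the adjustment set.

desc(P)\{P}={Q}; candidates ⊆ {K,W,X}.
∅: P⊥Q given ∅ in G with P→· removed — back-door holds.
P(Q|do(P)) = P(Q|P) — no adjustment needed.

P(Q|do(P)): backdoor, adjust for ∅.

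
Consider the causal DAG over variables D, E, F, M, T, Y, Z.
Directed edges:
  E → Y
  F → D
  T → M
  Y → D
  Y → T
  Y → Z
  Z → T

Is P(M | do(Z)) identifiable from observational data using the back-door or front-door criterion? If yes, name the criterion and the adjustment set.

desc(Z)\{Z}={M,T}; candidates ⊆ {D,E,F,Y}.
size 0: {}; under {} Z still reaches {D,E,M,T,Y} ∋ M.
{Y}: Z⊥M given {Y} in G with Z→· removed — back-door holds.
P(M|do(Z)) = Σ_{Y} P(M|Z,Y)·P(Y).

P(M|do(Z)): backdoor, adjust for {Y}.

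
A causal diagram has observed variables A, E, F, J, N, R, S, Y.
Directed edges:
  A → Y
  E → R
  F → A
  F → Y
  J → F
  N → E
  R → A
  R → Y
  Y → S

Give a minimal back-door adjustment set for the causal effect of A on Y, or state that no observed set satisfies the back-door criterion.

desc(A)\{A}={S,Y}; candidates ⊆ {E,F,J,N,R}.
size 0: {}; under {} A still reaches {E,F,J,N,R,S,Y} ∋ Y.
size 1: {E}, {F}, {J} …(+2); under {E} A still reaches {F,J,R,S,Y} ∋ Y.
{F,R}: A⊥Y given {F,R} in G with A→· removed — back-door holds.

A→Y: minimal back-door set {F, R}.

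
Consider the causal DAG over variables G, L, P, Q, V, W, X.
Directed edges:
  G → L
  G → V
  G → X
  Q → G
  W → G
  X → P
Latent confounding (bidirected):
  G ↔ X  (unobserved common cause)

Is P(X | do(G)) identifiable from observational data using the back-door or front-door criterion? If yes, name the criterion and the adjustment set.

P(X|do(G)): not identifiable (no BD/FD set).

desc(G)\{G}={L,P,V,X}; candidates ⊆ {Q,W}.
G↔X: latent back-door arc(s) into G.
size 0: {}; under {} G still reaches {P,Q,W,X} ∋ X.
size 1: {Q}, {W}; under {Q} G still reaches {P,W,X} ∋ X.
size 2: {Q,W}; under {Q,W} G still reaches {P,X} ∋ X.
G↔X cannot be blocked by any observed set — no back-door set.
No mediator lies on a directed G→…→X path.
Neither criterion identifies P(X|do(G)) in this graph.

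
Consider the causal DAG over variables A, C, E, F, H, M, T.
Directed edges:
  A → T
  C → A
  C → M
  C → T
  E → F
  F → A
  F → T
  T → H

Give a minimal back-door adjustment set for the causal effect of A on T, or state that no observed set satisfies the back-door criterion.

A→T: minimal back-door set {C, F}.

desc(A)\{A}={H,T}; candidates ⊆ {C,E,F,M}.
size 0: {}; under {} A still reaches {C,E,F,H,M,T} ∋ T.
size 1: {C}, {E}, {F} …(+1); under {C} A still reaches {E,F,H,T} ∋ T.
{C,F}: A⊥T given {C,F} in G with A→· removed — back-door holds.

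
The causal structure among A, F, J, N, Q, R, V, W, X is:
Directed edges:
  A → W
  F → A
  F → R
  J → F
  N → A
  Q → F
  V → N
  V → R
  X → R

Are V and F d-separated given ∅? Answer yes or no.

Yes — V ⊥ F | ∅.

Bayes-Ball from V | ∅ reaches {A,N,R,W}.
F ∉ reach(V|∅) ⇒ V ⊥ F | ∅.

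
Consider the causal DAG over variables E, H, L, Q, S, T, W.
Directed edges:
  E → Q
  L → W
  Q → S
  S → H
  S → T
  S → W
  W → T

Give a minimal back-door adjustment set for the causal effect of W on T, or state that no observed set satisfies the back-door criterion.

desc(W)\{W}={T}; candidates ⊆ {E,H,L,Q,S}.
size 0: {}; under {} W still reaches {E,H,L,Q,S,T} ∋ T.
{S}: W⊥T given {S} in G with W→· removed — back-door holds.

W→T: minimal back-door set {S}.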